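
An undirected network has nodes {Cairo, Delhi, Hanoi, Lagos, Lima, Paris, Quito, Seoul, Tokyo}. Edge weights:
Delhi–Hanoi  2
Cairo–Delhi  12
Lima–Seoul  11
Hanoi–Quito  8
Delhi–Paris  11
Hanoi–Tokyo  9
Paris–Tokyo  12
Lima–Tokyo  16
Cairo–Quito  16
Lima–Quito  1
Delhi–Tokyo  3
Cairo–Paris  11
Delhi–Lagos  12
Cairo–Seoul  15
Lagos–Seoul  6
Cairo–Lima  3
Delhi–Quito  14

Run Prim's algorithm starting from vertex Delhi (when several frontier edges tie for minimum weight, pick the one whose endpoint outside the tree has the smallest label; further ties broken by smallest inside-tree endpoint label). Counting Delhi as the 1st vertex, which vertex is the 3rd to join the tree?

Tokyo

Prim, starting at Delhi.
Step 1: cheapest edge leaving the tree is Delhi–Hanoi (2); add Hanoi.
Step 2: cheapest edge leaving the tree is Delhi–Tokyo (3); add Tokyo.
Step 3: cheapest edge leaving the tree is Hanoi–Quito (8); add Quito.
Step 4: cheapest edge leaving the tree is Lima–Quito (1); add Lima.
Step 5: cheapest edge leaving the tree is Cairo–Lima (3); add Cairo.
Step 6: cheapest edge leaving the tree is Cairo–Paris (11); add Paris.
Step 7: cheapest edge leaving the tree is Lima–Seoul (11); add Seoul.
Step 8: cheapest edge leaving the tree is Lagos–Seoul (6); add Lagos.
Vertex order: Delhi, Hanoi, Tokyo, Quito, Lima, Cairo, Paris, Seoul, Lagos. The 3rd vertex is Tokyo.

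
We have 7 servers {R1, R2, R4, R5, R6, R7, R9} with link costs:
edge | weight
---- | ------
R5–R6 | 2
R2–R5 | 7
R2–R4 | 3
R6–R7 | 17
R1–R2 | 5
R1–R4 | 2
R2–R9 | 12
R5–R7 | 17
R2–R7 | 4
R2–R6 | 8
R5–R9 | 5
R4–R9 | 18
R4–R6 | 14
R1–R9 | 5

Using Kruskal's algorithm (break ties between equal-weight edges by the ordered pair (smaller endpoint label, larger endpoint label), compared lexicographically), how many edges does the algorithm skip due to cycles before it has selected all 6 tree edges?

Kruskal's algorithm — process edges by increasing weight (ties by edge label):
R1–R4 (2): add — endpoints in different components.
R5–R6 (2): add — endpoints in different components.
R2–R4 (3): add — endpoints in different components.
R2–R7 (4): add — endpoints in different components.
R1–R2 (5): skip — R1 and R2 already connected.
R1–R9 (5): add — endpoints in different components.
R5–R9 (5): add — endpoints in different components.
Edges rejected before the tree was complete: 1.

1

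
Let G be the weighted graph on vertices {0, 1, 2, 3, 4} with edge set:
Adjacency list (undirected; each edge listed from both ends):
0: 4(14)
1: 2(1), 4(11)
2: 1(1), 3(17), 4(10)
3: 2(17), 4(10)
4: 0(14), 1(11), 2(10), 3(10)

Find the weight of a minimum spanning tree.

35

Kruskal's algorithm — process edges by increasing weight (ties by edge label):
1 2 (1): add. Components now {0} {1,2} {3} {4}
2 4 (10): add. Components now {0} {1,2,4} {3}
3 4 (10): add. Components now {0} {1,2,3,4}
1 4 (11): skip — 1 and 4 already connected.
0 4 (14): add. Components now {0,1,2,3,4}
MST edges: 1 2, 2 4, 3 4, 0 4; total weight 1+10+10+14 = 35.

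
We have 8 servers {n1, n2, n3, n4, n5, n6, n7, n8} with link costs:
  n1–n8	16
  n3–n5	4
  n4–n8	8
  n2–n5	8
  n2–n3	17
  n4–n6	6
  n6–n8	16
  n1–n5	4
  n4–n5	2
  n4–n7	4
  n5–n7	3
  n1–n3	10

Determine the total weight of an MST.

Kruskal's algorithm — process edges by increasing weight (ties by edge label):
n4–n5 (2): add — endpoints in different components.
n5–n7 (3): add — endpoints in different components.
n1–n5 (4): add — endpoints in different components.
n3–n5 (4): add — endpoints in different components.
n4–n7 (4): skip — n4 and n7 already connected.
n4–n6 (6): add — endpoints in different components.
n2–n5 (8): add — endpoints in different components.
n4–n8 (8): add — endpoints in different components.
MST edges: n4–n5, n5–n7, n1–n5, n3–n5, n4–n6, n2–n5, n4–n8; total weight 2+3+4+4+6+8+8 = 35.

35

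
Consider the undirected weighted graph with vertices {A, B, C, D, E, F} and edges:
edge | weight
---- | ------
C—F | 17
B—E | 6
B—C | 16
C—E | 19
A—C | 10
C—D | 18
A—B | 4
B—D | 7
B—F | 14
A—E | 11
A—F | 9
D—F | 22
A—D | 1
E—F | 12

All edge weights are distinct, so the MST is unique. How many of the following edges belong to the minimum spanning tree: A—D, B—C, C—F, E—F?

1

Kruskal's algorithm — process edges by increasing weight (ties by edge label):
A—D (1): add. Components now {A,D} {B} {C} {E} {F}
A—B (4): add. Components now {A,B,D} {C} {E} {F}
B—E (6): add. Components now {A,B,D,E} {C} {F}
B—D (7): skip — B and D already connected.
A—F (9): add. Components now {A,B,D,E,F} {C}
A—C (10): add. Components now {A,B,C,D,E,F}
MST edge set: {A—D, A—B, B—E, A—F, A—C}.
Of the listed edges, {A—D} are in the MST → 1.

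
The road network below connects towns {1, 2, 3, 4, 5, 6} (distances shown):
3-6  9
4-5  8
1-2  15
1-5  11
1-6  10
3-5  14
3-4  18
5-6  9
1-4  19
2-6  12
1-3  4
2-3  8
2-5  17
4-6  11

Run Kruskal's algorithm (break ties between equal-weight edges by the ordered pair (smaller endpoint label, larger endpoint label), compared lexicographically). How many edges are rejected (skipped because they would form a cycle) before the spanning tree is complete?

Kruskal's algorithm — process edges by increasing weight (ties by edge label):
1-3 (4): add — endpoints in different components.
2-3 (8): add — endpoints in different components.
4-5 (8): add — endpoints in different components.
3-6 (9): add — endpoints in different components.
5-6 (9): add — endpoints in different components.
Edges rejected before the tree was complete: 0.

0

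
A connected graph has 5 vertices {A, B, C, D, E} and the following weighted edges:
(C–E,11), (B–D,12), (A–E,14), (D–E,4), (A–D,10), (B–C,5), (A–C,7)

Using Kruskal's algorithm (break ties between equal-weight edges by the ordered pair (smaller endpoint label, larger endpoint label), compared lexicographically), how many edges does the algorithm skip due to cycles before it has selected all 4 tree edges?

Kruskal: consider edges lightest-first.
D–E (4): add. Components now {A} {B} {C} {D,E}
B–C (5): add. Components now {A} {B,C} {D,E}
A–C (7): add. Components now {A,B,C} {D,E}
A–D (10): add. Components now {A,B,C,D,E}
Edges rejected before the tree was complete: 0.

0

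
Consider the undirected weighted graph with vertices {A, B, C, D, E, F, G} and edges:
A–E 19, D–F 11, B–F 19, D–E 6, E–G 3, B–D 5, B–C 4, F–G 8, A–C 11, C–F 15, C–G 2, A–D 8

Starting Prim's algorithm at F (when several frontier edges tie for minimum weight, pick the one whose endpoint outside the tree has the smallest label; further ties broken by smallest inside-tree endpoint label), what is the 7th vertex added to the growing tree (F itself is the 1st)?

Prim's algorithm from F:
Step 1: cheapest edge leaving the tree is F–G (8); add G.
Step 2: cheapest edge leaving the tree is C–G (2); add C.
Step 3: cheapest edge leaving the tree is E–G (3); add E.
Step 4: cheapest edge leaving the tree is B–C (4); add B.
Step 5: cheapest edge leaving the tree is B–D (5); add D.
Step 6: cheapest edge leaving the tree is A–D (8); add A.
Vertex order: F, G, C, E, B, D, A. The 7th vertex is A.

A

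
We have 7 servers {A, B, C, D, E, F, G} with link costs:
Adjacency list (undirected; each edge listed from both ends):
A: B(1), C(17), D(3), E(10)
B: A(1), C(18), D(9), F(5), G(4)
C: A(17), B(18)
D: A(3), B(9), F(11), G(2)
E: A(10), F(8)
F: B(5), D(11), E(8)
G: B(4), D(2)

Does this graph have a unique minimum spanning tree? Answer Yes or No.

Kruskal: consider edges lightest-first.
A–B (1): add — endpoints in different components.
D–G (2): add — endpoints in different components.
A–D (3): add — endpoints in different components.
B–G (4): skip — B and G already connected.
B–F (5): add — endpoints in different components.
E–F (8): add — endpoints in different components.
B–D (9): skip — B and D already connected.
A–E (10): skip — A and E already connected.
D–F (11): skip — D and F already connected.
A–C (17): add — endpoints in different components.
Every non-tree edge has weight strictly greater than the heaviest edge on the tree path between its endpoints, so the MST is unique.

Yes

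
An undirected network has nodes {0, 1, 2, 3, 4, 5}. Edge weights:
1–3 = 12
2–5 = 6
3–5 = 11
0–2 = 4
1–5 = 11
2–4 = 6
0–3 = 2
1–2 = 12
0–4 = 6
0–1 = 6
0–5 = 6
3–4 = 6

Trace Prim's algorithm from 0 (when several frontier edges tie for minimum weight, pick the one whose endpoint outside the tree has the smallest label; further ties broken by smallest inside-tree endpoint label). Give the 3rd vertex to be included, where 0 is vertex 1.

Grow the tree from 0 using Prim:
Step 1: cheapest edge leaving the tree is 0–3 (2); add 3.
Step 2: cheapest edge leaving the tree is 0–2 (4); add 2.
Step 3: cheapest edge leaving the tree is 0–1 (6); add 1.
Step 4: cheapest edge leaving the tree is 0–4 (6); add 4.
Step 5: cheapest edge leaving the tree is 0–5 (6); add 5.
Vertex order: 0, 3, 2, 1, 4, 5. The 3rd vertex is 2.

2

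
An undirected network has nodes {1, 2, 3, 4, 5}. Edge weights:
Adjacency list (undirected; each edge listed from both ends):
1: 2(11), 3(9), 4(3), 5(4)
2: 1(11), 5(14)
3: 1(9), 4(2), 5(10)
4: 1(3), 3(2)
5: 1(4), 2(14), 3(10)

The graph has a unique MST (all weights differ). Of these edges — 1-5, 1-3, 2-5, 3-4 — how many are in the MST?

2

Kruskal: consider edges lightest-first.
3-4 (2): add. Components now {1} {2} {3,4} {5}
1-4 (3): add. Components now {1,3,4} {2} {5}
1-5 (4): add. Components now {1,3,4,5} {2}
1-3 (9): skip — 1 and 3 already connected.
3-5 (10): skip — 3 and 5 already connected.
1-2 (11): add. Components now {1,2,3,4,5}
MST edge set: {3-4, 1-4, 1-5, 1-2}.
Of the listed edges, {1-5, 3-4} are in the MST → 2.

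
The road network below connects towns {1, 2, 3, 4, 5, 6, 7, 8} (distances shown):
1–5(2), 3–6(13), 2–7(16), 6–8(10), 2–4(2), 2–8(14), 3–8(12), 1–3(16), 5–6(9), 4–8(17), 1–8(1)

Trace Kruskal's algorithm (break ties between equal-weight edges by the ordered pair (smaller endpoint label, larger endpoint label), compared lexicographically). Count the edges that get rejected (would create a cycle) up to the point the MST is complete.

3

Kruskal's algorithm — process edges by increasing weight (ties by edge label):
1–8 (1): add — endpoints in different components.
1–5 (2): add — endpoints in different components.
2–4 (2): add — endpoints in different components.
5–6 (9): add — endpoints in different components.
6–8 (10): skip — 6 and 8 already connected.
3–8 (12): add — endpoints in different components.
3–6 (13): skip — 3 and 6 already connected.
2–8 (14): add — endpoints in different components.
1–3 (16): skip — 1 and 3 already connected.
2–7 (16): add — endpoints in different components.
Edges rejected before the tree was complete: 3.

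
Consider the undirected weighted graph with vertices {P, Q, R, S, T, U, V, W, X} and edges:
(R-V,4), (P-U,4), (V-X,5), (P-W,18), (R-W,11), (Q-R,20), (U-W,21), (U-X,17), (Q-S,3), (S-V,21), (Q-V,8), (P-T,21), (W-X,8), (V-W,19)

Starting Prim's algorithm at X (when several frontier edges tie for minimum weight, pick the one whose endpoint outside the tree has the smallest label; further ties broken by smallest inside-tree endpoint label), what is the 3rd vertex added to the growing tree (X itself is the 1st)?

R

Prim's algorithm from X:
Step 1: cheapest edge leaving the tree is V-X (5); add V.
Step 2: cheapest edge leaving the tree is R-V (4); add R.
Step 3: cheapest edge leaving the tree is Q-V (8); add Q.
Step 4: cheapest edge leaving the tree is Q-S (3); add S.
Step 5: cheapest edge leaving the tree is W-X (8); add W.
Step 6: cheapest edge leaving the tree is U-X (17); add U.
Step 7: cheapest edge leaving the tree is P-U (4); add P.
Step 8: cheapest edge leaving the tree is P-T (21); add T.
Vertex order: X, V, R, Q, S, W, U, P, T. The 3rd vertex is R.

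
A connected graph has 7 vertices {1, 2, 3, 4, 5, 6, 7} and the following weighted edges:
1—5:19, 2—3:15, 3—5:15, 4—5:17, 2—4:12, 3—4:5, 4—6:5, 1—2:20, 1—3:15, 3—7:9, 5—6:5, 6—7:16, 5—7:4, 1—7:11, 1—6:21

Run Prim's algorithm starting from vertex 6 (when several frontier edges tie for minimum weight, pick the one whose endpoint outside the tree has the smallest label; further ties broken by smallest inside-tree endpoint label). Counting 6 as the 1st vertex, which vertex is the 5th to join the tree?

Prim, starting at 6.
Step 1: cheapest edge leaving the tree is 4—6 (5); add 4.
Step 2: cheapest edge leaving the tree is 3—4 (5); add 3.
Step 3: cheapest edge leaving the tree is 5—6 (5); add 5.
Step 4: cheapest edge leaving the tree is 5—7 (4); add 7.
Step 5: cheapest edge leaving the tree is 1—7 (11); add 1.
Step 6: cheapest edge leaving the tree is 2—4 (12); add 2.
Vertex order: 6, 4, 3, 5, 7, 1, 2. The 5th vertex is 7.

7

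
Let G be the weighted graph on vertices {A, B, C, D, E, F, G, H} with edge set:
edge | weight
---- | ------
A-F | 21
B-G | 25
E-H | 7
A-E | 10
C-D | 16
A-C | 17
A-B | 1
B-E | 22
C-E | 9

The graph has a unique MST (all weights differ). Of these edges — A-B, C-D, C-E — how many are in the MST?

Kruskal's algorithm — process edges by increasing weight (ties by edge label):
A-B (1): add — endpoints in different components.
E-H (7): add — endpoints in different components.
C-E (9): add — endpoints in different components.
A-E (10): add — endpoints in different components.
C-D (16): add — endpoints in different components.
A-C (17): skip — A and C already connected.
A-F (21): add — endpoints in different components.
B-E (22): skip — B and E already connected.
B-G (25): add — endpoints in different components.
MST edge set: {A-B, E-H, C-E, A-E, C-D, A-F, B-G}.
Of the listed edges, {A-B, C-D, C-E} are in the MST → 3.

3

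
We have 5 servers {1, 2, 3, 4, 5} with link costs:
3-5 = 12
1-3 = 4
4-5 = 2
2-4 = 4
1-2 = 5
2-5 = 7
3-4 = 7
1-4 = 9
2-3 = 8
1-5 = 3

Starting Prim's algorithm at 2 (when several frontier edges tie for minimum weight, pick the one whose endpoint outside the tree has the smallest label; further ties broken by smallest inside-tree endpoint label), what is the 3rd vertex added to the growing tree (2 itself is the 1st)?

5

Prim's algorithm from 2:
Step 1: frontier [2-4 4, 1-2 5, 2-5 7, 2-3 8] → take 2-4 (4); add 4.
Step 2: frontier [1-2 5, 2-5 7, 2-3 8, 4-5 2, 3-4 7, 1-4 9] → take 4-5 (2); add 5.
Step 3: frontier [1-2 5, 2-3 8, 3-4 7, 1-4 9, 1-5 3, 3-5 12] → take 1-5 (3); add 1.
Step 4: frontier [1-3 4, 2-3 8, 3-4 7, 3-5 12] → take 1-3 (4); add 3.
Vertex order: 2, 4, 5, 1, 3. The 3rd vertex is 5.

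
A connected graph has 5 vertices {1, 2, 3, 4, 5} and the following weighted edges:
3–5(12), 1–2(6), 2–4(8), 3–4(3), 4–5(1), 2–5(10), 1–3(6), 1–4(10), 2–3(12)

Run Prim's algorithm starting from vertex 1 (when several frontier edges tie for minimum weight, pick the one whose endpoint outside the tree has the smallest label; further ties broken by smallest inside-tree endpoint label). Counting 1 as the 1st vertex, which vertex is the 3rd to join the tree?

Prim, starting at 1.
Step 1: cheapest edge leaving the tree is 1–2 (6); add 2.
Step 2: cheapest edge leaving the tree is 1–3 (6); add 3.
Step 3: cheapest edge leaving the tree is 3–4 (3); add 4.
Step 4: cheapest edge leaving the tree is 4–5 (1); add 5.
Vertex order: 1, 2, 3, 4, 5. The 3rd vertex is 3.

3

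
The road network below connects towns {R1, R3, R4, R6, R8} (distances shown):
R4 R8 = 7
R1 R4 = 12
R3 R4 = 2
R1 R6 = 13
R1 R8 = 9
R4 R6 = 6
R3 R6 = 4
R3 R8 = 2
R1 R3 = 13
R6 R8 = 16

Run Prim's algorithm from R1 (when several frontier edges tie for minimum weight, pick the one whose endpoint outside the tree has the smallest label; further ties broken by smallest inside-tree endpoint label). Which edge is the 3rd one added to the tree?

R3-R4

Prim, starting at R1.
Step 1: frontier [R1 R8 9, R1 R4 12, R1 R3 13, R1 R6 13] → take R1 R8 (9); add R8.
Step 2: frontier [R1 R4 12, R1 R3 13, R1 R6 13, R3 R8 2, R4 R8 7, R6 R8 16] → take R3 R8 (2); add R3.
Step 3: frontier [R1 R4 12, R1 R6 13, R3 R4 2, R3 R6 4, R4 R8 7, R6 R8 16] → take R3 R4 (2); add R4.
Step 4: frontier [R1 R6 13, R3 R6 4, R4 R6 6, R6 R8 16] → take R3 R6 (4); add R6.
The 3rd edge added is R3 R4.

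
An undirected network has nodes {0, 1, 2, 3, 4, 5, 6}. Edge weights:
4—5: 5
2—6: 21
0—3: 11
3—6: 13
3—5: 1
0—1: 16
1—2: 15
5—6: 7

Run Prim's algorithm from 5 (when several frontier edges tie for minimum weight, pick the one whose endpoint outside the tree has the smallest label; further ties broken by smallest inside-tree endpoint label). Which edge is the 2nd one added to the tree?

4-5

Prim's algorithm from 5:
Step 1: frontier [3—5 1, 4—5 5, 5—6 7] → take 3—5 (1); add 3.
Step 2: frontier [0—3 11, 3—6 13, 4—5 5, 5—6 7] → take 4—5 (5); add 4.
Step 3: frontier [0—3 11, 3—6 13, 5—6 7] → take 5—6 (7); add 6.
Step 4: frontier [0—3 11, 2—6 21] → take 0—3 (11); add 0.
Step 5: frontier [0—1 16, 2—6 21] → take 0—1 (16); add 1.
Step 6: frontier [1—2 15, 2—6 21] → take 1—2 (15); add 2.
The 2nd edge added is 4—5.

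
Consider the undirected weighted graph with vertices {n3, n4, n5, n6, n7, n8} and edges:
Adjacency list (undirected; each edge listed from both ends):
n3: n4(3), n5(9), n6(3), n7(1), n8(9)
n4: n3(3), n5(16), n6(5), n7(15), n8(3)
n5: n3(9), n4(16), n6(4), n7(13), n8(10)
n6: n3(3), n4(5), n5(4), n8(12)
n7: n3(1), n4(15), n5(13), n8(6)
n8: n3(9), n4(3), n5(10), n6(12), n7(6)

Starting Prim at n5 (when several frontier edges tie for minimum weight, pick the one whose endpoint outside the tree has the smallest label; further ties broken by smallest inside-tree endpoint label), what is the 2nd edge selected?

Grow the tree from n5 using Prim:
Step 1: cheapest edge leaving the tree is n5-n6 (4); add n6.
Step 2: cheapest edge leaving the tree is n3-n6 (3); add n3.
Step 3: cheapest edge leaving the tree is n3-n7 (1); add n7.
Step 4: cheapest edge leaving the tree is n3-n4 (3); add n4.
Step 5: cheapest edge leaving the tree is n4-n8 (3); add n8.
The 2nd edge added is n3-n6.

n3-n6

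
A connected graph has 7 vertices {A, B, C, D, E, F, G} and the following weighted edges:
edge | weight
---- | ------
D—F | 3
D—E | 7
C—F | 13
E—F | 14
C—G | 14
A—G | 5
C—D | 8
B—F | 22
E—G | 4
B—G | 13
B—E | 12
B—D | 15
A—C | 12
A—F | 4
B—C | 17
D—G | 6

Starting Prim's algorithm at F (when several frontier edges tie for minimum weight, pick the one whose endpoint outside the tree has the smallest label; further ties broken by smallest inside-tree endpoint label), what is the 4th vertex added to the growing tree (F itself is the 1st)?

G

Grow the tree from F using Prim:
Step 1: cheapest edge leaving the tree is D—F (3); add D.
Step 2: cheapest edge leaving the tree is A—F (4); add A.
Step 3: cheapest edge leaving the tree is A—G (5); add G.
Step 4: cheapest edge leaving the tree is E—G (4); add E.
Step 5: cheapest edge leaving the tree is C—D (8); add C.
Step 6: cheapest edge leaving the tree is B—E (12); add B.
Vertex order: F, D, A, G, E, C, B. The 4th vertex is G.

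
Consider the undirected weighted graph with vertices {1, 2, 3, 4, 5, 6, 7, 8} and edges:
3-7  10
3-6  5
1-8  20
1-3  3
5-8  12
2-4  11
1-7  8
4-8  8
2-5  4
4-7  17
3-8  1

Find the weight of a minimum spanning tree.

40

Prim, starting at 6.
Step 1: frontier [3-6 5] → take 3-6 (5); add 3.
Step 2: frontier [3-8 1, 1-3 3, 3-7 10] → take 3-8 (1); add 8.
Step 3: frontier [1-3 3, 3-7 10, 4-8 8, 5-8 12, 1-8 20] → take 1-3 (3); add 1.
Step 4: frontier [1-7 8, 3-7 10, 4-8 8, 5-8 12] → take 4-8 (8); add 4.
Step 5: frontier [1-7 8, 3-7 10, 2-4 11, 4-7 17, 5-8 12] → take 1-7 (8); add 7.
Step 6: frontier [2-4 11, 5-8 12] → take 2-4 (11); add 2.
Step 7: frontier [2-5 4, 5-8 12] → take 2-5 (4); add 5.
MST edges: 3-6, 3-8, 1-3, 4-8, 1-7, 2-4, 2-5; total weight 5+1+3+8+8+11+4 = 40.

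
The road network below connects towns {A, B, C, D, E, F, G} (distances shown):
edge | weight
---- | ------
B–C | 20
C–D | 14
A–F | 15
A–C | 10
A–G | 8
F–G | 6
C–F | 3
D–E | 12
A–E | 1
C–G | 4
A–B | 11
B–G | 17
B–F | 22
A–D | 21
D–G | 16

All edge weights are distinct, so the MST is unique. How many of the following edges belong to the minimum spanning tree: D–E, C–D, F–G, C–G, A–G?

3

Kruskal's algorithm — process edges by increasing weight (ties by edge label):
A–E (1): add. Components now {A,E} {B} {C} {D} {F} {G}
C–F (3): add. Components now {A,E} {B} {C,F} {D} {G}
C–G (4): add. Components now {A,E} {B} {C,F,G} {D}
F–G (6): skip — F and G already connected.
A–G (8): add. Components now {A,C,E,F,G} {B} {D}
A–C (10): skip — A and C already connected.
A–B (11): add. Components now {A,B,C,E,F,G} {D}
D–E (12): add. Components now {A,B,C,D,E,F,G}
MST edge set: {A–E, C–F, C–G, A–G, A–B, D–E}.
Of the listed edges, {D–E, C–G, A–G} are in the MST → 3.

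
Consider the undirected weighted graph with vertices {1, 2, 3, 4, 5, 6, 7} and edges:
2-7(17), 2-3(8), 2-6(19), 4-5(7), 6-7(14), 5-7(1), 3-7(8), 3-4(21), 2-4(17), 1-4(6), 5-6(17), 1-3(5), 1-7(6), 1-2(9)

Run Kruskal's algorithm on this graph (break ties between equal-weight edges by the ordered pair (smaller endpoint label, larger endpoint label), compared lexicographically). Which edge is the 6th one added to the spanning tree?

Sort edges by weight, then run Kruskal:
5-7 (1): add — endpoints in different components.
1-3 (5): add — endpoints in different components.
1-4 (6): add — endpoints in different components.
1-7 (6): add — endpoints in different components.
4-5 (7): skip — 4 and 5 already connected.
2-3 (8): add — endpoints in different components.
3-7 (8): skip — 3 and 7 already connected.
1-2 (9): skip — 1 and 2 already connected.
6-7 (14): add — endpoints in different components.
The 6th edge added is 6-7.

6-7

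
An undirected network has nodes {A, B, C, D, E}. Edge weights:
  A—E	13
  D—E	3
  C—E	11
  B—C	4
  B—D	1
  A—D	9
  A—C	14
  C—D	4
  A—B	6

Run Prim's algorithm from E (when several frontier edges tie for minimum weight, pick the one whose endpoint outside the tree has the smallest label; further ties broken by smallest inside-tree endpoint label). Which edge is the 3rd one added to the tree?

B-C

Grow the tree from E using Prim:
Step 1: frontier [D—E 3, C—E 11, A—E 13] → take D—E (3); add D.
Step 2: frontier [B—D 1, C—D 4, A—D 9, C—E 11, A—E 13] → take B—D (1); add B.
Step 3: frontier [B—C 4, A—B 6, C—D 4, A—D 9, C—E 11, A—E 13] → take B—C (4); add C.
Step 4: frontier [A—B 6, A—C 14, A—D 9, A—E 13] → take A—B (6); add A.
The 3rd edge added is B—C.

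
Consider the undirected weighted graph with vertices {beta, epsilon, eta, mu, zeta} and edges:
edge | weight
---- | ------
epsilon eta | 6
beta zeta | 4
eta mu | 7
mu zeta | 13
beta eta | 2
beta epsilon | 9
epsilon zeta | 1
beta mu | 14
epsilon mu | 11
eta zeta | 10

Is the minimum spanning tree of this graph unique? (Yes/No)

Kruskal's algorithm — process edges by increasing weight (ties by edge label):
epsilon zeta (1): add — endpoints in different components.
beta eta (2): add — endpoints in different components.
beta zeta (4): add — endpoints in different components.
epsilon eta (6): skip — eta and epsilon already connected.
eta mu (7): add — endpoints in different components.
Every non-tree edge has weight strictly greater than the heaviest edge on the tree path between its endpoints, so the MST is unique.

Yes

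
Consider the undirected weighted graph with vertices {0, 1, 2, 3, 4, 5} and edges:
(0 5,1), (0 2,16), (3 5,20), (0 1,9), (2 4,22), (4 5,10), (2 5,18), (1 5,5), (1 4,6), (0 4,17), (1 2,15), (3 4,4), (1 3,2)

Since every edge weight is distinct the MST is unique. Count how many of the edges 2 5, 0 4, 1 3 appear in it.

Sort edges by weight, then run Kruskal:
0 5 (1): add. Components now {0,5} {1} {2} {3} {4}
1 3 (2): add. Components now {0,5} {1,3} {2} {4}
3 4 (4): add. Components now {0,5} {1,3,4} {2}
1 5 (5): add. Components now {0,1,3,4,5} {2}
1 4 (6): skip — 1 and 4 already connected.
0 1 (9): skip — 0 and 1 already connected.
4 5 (10): skip — 4 and 5 already connected.
1 2 (15): add. Components now {0,1,2,3,4,5}
MST edge set: {0 5, 1 3, 3 4, 1 5, 1 2}.
Of the listed edges, {1 3} are in the MST → 1.

1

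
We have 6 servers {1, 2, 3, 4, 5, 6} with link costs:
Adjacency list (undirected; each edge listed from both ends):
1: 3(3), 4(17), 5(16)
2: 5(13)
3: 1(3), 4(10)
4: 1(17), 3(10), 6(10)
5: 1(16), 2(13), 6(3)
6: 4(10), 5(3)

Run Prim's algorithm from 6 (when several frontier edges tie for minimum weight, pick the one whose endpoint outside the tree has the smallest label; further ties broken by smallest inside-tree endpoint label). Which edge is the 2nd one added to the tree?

4-6

Grow the tree from 6 using Prim:
Step 1: cheapest edge leaving the tree is 5–6 (3); add 5.
Step 2: cheapest edge leaving the tree is 4–6 (10); add 4.
Step 3: cheapest edge leaving the tree is 3–4 (10); add 3.
Step 4: cheapest edge leaving the tree is 1–3 (3); add 1.
Step 5: cheapest edge leaving the tree is 2–5 (13); add 2.
The 2nd edge added is 4–6.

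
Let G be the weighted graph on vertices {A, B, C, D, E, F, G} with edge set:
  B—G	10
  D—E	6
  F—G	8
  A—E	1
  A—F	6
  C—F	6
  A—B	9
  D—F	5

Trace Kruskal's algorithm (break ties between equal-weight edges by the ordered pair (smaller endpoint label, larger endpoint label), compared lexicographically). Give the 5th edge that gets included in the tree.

F-G

Sort edges by weight, then run Kruskal:
A—E (1): add — endpoints in different components.
D—F (5): add — endpoints in different components.
A—F (6): add — endpoints in different components.
C—F (6): add — endpoints in different components.
D—E (6): skip — D and E already connected.
F—G (8): add — endpoints in different components.
A—B (9): add — endpoints in different components.
The 5th edge added is F—G.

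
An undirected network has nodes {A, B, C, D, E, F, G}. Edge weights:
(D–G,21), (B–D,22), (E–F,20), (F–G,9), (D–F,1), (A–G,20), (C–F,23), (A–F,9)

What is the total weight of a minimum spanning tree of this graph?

84

Kruskal: consider edges lightest-first.
D–F (1): add. Components now {A} {B} {C} {D,F} {E} {G}
A–F (9): add. Components now {A,D,F} {B} {C} {E} {G}
F–G (9): add. Components now {A,D,F,G} {B} {C} {E}
A–G (20): skip — A and G already connected.
E–F (20): add. Components now {A,D,E,F,G} {B} {C}
D–G (21): skip — D and G already connected.
B–D (22): add. Components now {A,B,D,E,F,G} {C}
C–F (23): add. Components now {A,B,C,D,E,F,G}
MST edges: D–F, A–F, F–G, E–F, B–D, C–F; total weight 1+9+9+20+22+23 = 84.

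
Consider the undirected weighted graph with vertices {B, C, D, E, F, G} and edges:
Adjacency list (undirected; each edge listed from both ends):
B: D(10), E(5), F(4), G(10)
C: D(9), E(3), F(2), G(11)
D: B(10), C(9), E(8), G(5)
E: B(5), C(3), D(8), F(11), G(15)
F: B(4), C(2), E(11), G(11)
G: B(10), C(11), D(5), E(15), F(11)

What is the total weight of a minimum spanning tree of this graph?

22

Prim, starting at E.
Step 1: cheapest edge leaving the tree is C-E (3); add C.
Step 2: cheapest edge leaving the tree is C-F (2); add F.
Step 3: cheapest edge leaving the tree is B-F (4); add B.
Step 4: cheapest edge leaving the tree is D-E (8); add D.
Step 5: cheapest edge leaving the tree is D-G (5); add G.
MST edges: C-E, C-F, B-F, D-E, D-G; total weight 3+2+4+8+5 = 22.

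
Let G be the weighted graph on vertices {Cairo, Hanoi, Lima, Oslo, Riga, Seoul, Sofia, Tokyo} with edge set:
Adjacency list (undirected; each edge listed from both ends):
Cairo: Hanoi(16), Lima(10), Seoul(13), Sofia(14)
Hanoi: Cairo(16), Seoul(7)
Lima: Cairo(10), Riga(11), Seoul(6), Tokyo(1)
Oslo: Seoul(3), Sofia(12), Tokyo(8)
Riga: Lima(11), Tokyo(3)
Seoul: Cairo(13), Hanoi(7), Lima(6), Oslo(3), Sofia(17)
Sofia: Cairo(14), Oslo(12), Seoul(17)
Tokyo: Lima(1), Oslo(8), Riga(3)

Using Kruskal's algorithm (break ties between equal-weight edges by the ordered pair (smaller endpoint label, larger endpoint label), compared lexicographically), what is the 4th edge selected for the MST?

Kruskal: consider edges lightest-first.
Lima-Tokyo (1): add — endpoints in different components.
Oslo-Seoul (3): add — endpoints in different components.
Riga-Tokyo (3): add — endpoints in different components.
Lima-Seoul (6): add — endpoints in different components.
Hanoi-Seoul (7): add — endpoints in different components.
Oslo-Tokyo (8): skip — Tokyo and Oslo already connected.
Cairo-Lima (10): add — endpoints in different components.
Lima-Riga (11): skip — Lima and Riga already connected.
Oslo-Sofia (12): add — endpoints in different components.
The 4th edge added is Lima-Seoul.

Lima-Seoul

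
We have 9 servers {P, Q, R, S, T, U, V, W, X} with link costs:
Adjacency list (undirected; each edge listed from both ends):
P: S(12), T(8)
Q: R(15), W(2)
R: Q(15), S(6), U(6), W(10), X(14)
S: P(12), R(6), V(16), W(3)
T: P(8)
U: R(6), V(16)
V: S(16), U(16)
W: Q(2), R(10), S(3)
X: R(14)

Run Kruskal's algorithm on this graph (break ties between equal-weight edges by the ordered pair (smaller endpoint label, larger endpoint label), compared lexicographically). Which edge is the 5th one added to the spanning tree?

P-T

Kruskal: consider edges lightest-first.
Q–W (2): add — endpoints in different components.
S–W (3): add — endpoints in different components.
R–S (6): add — endpoints in different components.
R–U (6): add — endpoints in different components.
P–T (8): add — endpoints in different components.
R–W (10): skip — R and W already connected.
P–S (12): add — endpoints in different components.
R–X (14): add — endpoints in different components.
Q–R (15): skip — R and Q already connected.
S–V (16): add — endpoints in different components.
The 5th edge added is P–T.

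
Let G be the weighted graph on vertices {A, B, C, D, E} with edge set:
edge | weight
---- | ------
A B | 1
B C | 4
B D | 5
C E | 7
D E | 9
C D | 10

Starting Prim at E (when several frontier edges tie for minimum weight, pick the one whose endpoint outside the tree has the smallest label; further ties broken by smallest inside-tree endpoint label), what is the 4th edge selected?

B-D

Grow the tree from E using Prim:
Step 1: frontier [C E 7, D E 9] → take C E (7); add C.
Step 2: frontier [B C 4, C D 10, D E 9] → take B C (4); add B.
Step 3: frontier [A B 1, B D 5, C D 10, D E 9] → take A B (1); add A.
Step 4: frontier [B D 5, C D 10, D E 9] → take B D (5); add D.
The 4th edge added is B D.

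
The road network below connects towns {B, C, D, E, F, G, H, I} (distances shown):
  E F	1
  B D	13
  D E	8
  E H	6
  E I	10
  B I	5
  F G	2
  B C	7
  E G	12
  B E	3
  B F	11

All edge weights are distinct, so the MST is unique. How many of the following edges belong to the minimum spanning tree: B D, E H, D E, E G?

Kruskal's algorithm — process edges by increasing weight (ties by edge label):
E F (1): add — endpoints in different components.
F G (2): add — endpoints in different components.
B E (3): add — endpoints in different components.
B I (5): add — endpoints in different components.
E H (6): add — endpoints in different components.
B C (7): add — endpoints in different components.
D E (8): add — endpoints in different components.
MST edge set: {E F, F G, B E, B I, E H, B C, D E}.
Of the listed edges, {E H, D E} are in the MST → 2.

2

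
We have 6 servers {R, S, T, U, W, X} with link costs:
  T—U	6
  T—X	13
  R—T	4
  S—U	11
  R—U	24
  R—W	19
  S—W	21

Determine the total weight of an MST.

53

Prim's algorithm from W:
Step 1: cheapest edge leaving the tree is R—W (19); add R.
Step 2: cheapest edge leaving the tree is R—T (4); add T.
Step 3: cheapest edge leaving the tree is T—U (6); add U.
Step 4: cheapest edge leaving the tree is S—U (11); add S.
Step 5: cheapest edge leaving the tree is T—X (13); add X.
MST edges: R—W, R—T, T—U, S—U, T—X; total weight 19+4+6+11+13 = 53.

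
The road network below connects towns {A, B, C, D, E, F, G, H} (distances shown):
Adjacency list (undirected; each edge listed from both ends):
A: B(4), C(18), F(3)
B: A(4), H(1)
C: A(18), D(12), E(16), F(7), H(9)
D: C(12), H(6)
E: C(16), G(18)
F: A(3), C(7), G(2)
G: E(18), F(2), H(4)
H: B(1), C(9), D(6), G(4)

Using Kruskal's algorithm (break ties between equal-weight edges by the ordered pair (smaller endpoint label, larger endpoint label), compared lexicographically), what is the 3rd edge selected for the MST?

Kruskal's algorithm — process edges by increasing weight (ties by edge label):
B-H (1): add — endpoints in different components.
F-G (2): add — endpoints in different components.
A-F (3): add — endpoints in different components.
A-B (4): add — endpoints in different components.
G-H (4): skip — G and H already connected.
D-H (6): add — endpoints in different components.
C-F (7): add — endpoints in different components.
C-H (9): skip — C and H already connected.
C-D (12): skip — C and D already connected.
C-E (16): add — endpoints in different components.
The 3rd edge added is A-F.

A-F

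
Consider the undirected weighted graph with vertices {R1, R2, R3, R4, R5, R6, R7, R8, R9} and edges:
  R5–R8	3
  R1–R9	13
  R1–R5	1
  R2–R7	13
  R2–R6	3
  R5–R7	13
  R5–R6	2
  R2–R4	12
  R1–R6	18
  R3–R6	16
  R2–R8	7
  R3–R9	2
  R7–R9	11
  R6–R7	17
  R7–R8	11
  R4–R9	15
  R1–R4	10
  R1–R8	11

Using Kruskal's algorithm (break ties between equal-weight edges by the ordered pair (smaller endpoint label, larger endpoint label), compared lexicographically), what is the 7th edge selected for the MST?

Kruskal's algorithm — process edges by increasing weight (ties by edge label):
R1–R5 (1): add — endpoints in different components.
R3–R9 (2): add — endpoints in different components.
R5–R6 (2): add — endpoints in different components.
R2–R6 (3): add — endpoints in different components.
R5–R8 (3): add — endpoints in different components.
R2–R8 (7): skip — R8 and R2 already connected.
R1–R4 (10): add — endpoints in different components.
R1–R8 (11): skip — R8 and R1 already connected.
R7–R8 (11): add — endpoints in different components.
R7–R9 (11): add — endpoints in different components.
The 7th edge added is R7–R8.

R7-R8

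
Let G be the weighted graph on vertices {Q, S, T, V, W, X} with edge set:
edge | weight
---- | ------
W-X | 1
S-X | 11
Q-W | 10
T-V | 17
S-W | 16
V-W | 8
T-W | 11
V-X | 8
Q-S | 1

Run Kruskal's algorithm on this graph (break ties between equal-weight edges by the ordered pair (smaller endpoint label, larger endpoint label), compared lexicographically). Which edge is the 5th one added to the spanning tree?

Kruskal: consider edges lightest-first.
Q-S (1): add. Components now {V} {T} {Q,S} {X} {W}
W-X (1): add. Components now {V} {T} {Q,S} {W,X}
V-W (8): add. Components now {V,W,X} {T} {Q,S}
V-X (8): skip — V and X already connected.
Q-W (10): add. Components now {Q,S,V,W,X} {T}
S-X (11): skip — S and X already connected.
T-W (11): add. Components now {Q,S,T,V,W,X}
The 5th edge added is T-W.

T-W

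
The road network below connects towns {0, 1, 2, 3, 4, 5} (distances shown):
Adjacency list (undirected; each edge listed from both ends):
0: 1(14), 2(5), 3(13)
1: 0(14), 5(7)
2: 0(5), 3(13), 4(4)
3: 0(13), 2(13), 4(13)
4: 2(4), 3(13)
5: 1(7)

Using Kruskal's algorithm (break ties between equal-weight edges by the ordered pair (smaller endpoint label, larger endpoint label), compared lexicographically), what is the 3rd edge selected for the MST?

Kruskal's algorithm — process edges by increasing weight (ties by edge label):
2 4 (4): add — endpoints in different components.
0 2 (5): add — endpoints in different components.
1 5 (7): add — endpoints in different components.
0 3 (13): add — endpoints in different components.
2 3 (13): skip — 2 and 3 already connected.
3 4 (13): skip — 3 and 4 already connected.
0 1 (14): add — endpoints in different components.
The 3rd edge added is 1 5.

1-5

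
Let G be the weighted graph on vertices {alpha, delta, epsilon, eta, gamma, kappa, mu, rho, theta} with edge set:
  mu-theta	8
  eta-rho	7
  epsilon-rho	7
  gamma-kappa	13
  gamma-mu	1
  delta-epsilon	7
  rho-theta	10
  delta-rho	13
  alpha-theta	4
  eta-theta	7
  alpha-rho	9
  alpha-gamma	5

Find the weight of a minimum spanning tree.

51

Grow the tree from epsilon using Prim:
Step 1: frontier [delta-epsilon 7, epsilon-rho 7] → take delta-epsilon (7); add delta.
Step 2: frontier [delta-rho 13, epsilon-rho 7] → take epsilon-rho (7); add rho.
Step 3: frontier [eta-rho 7, alpha-rho 9, rho-theta 10] → take eta-rho (7); add eta.
Step 4: frontier [eta-theta 7, alpha-rho 9, rho-theta 10] → take eta-theta (7); add theta.
Step 5: frontier [alpha-rho 9, alpha-theta 4, mu-theta 8] → take alpha-theta (4); add alpha.
Step 6: frontier [alpha-gamma 5, mu-theta 8] → take alpha-gamma (5); add gamma.
Step 7: frontier [gamma-mu 1, gamma-kappa 13, mu-theta 8] → take gamma-mu (1); add mu.
Step 8: frontier [gamma-kappa 13] → take gamma-kappa (13); add kappa.
MST edges: delta-epsilon, epsilon-rho, eta-rho, eta-theta, alpha-theta, alpha-gamma, gamma-mu, gamma-kappa; total weight 7+7+7+7+4+5+1+13 = 51.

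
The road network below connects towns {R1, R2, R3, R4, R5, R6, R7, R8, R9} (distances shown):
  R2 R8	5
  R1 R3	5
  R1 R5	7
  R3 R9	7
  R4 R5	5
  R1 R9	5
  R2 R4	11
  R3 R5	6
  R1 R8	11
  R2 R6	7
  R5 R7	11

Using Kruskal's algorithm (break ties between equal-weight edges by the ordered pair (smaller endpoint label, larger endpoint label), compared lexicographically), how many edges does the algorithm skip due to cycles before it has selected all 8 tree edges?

3

Sort edges by weight, then run Kruskal:
R1 R3 (5): add — endpoints in different components.
R1 R9 (5): add — endpoints in different components.
R2 R8 (5): add — endpoints in different components.
R4 R5 (5): add — endpoints in different components.
R3 R5 (6): add — endpoints in different components.
R1 R5 (7): skip — R1 and R5 already connected.
R2 R6 (7): add — endpoints in different components.
R3 R9 (7): skip — R9 and R3 already connected.
R1 R8 (11): add — endpoints in different components.
R2 R4 (11): skip — R4 and R2 already connected.
R5 R7 (11): add — endpoints in different components.
Edges rejected before the tree was complete: 3.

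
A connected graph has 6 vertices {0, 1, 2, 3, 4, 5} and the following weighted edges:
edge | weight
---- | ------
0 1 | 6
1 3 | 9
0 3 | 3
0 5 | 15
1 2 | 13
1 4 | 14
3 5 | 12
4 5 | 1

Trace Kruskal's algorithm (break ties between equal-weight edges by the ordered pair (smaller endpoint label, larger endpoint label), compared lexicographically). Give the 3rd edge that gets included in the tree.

Kruskal's algorithm — process edges by increasing weight (ties by edge label):
4 5 (1): add. Components now {0} {1} {2} {3} {4,5}
0 3 (3): add. Components now {0,3} {1} {2} {4,5}
0 1 (6): add. Components now {0,1,3} {2} {4,5}
1 3 (9): skip — 1 and 3 already connected.
3 5 (12): add. Components now {0,1,3,4,5} {2}
1 2 (13): add. Components now {0,1,2,3,4,5}
The 3rd edge added is 0 1.

0-1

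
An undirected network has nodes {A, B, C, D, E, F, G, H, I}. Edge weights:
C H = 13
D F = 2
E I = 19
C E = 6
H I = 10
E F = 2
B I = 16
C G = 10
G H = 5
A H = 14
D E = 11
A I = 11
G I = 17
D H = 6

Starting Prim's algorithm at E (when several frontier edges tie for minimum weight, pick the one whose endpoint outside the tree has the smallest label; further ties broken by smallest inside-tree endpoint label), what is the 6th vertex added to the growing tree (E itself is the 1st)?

Prim's algorithm from E:
Step 1: frontier [E F 2, C E 6, D E 11, E I 19] → take E F (2); add F.
Step 2: frontier [C E 6, D E 11, E I 19, D F 2] → take D F (2); add D.
Step 3: frontier [D H 6, C E 6, E I 19] → take C E (6); add C.
Step 4: frontier [C G 10, C H 13, D H 6, E I 19] → take D H (6); add H.
Step 5: frontier [C G 10, E I 19, G H 5, H I 10, A H 14] → take G H (5); add G.
Step 6: frontier [E I 19, G I 17, H I 10, A H 14] → take H I (10); add I.
Step 7: frontier [A H 14, A I 11, B I 16] → take A I (11); add A.
Step 8: frontier [B I 16] → take B I (16); add B.
Vertex order: E, F, D, C, H, G, I, A, B. The 6th vertex is G.

G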